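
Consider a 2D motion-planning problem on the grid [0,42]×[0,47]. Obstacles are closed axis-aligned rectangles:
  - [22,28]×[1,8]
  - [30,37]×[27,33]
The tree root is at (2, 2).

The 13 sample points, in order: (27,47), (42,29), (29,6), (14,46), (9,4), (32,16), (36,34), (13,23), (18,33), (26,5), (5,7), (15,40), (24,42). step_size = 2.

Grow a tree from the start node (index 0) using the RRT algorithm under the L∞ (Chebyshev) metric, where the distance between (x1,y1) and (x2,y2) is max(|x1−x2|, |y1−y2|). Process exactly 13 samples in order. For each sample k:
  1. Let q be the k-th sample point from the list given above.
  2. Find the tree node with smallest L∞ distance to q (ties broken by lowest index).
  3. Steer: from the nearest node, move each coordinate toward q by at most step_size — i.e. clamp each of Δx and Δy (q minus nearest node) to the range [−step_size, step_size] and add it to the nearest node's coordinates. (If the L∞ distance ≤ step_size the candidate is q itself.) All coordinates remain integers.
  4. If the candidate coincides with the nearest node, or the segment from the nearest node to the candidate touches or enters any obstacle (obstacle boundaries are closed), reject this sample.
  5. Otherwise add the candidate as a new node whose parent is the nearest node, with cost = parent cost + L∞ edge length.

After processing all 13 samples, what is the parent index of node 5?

Parent of node 5: 3

1. q=(27,47) nearest=0 d=45 new=(4,4) → add node 1 parent=0 cost=2
2. q=(42,29) nearest=1 d=38 new=(6,6) → add node 2 parent=1 cost=4
3. q=(29,6) nearest=2 d=23 new=(8,6) → add node 3 parent=2 cost=6
4. q=(14,46) nearest=2 d=40 new=(8,8) → add node 4 parent=2 cost=6
5. q=(9,4) nearest=3 d=2 new=(9,4) → add node 5 parent=3 cost=8
6. q=(32,16) nearest=5 d=23 new=(11,6) → add node 6 parent=5 cost=10
7. q=(36,34) nearest=3 d=28 new=(10,8) → add node 7 parent=3 cost=8
8. q=(13,23) nearest=4 d=15 new=(10,10) → add node 8 parent=4 cost=8
9. q=(18,33) nearest=8 d=23 new=(12,12) → add node 9 parent=8 cost=10
10. q=(26,5) nearest=9 d=14 new=(14,10) → add node 10 parent=9 cost=12
11. q=(5,7) nearest=2 d=1 new=(5,7) → add node 11 parent=2 cost=5
12. q=(15,40) nearest=9 d=28 new=(14,14) → add node 12 parent=9 cost=12
13. q=(24,42) nearest=12 d=28 new=(16,16) → add node 13 parent=12 cost=14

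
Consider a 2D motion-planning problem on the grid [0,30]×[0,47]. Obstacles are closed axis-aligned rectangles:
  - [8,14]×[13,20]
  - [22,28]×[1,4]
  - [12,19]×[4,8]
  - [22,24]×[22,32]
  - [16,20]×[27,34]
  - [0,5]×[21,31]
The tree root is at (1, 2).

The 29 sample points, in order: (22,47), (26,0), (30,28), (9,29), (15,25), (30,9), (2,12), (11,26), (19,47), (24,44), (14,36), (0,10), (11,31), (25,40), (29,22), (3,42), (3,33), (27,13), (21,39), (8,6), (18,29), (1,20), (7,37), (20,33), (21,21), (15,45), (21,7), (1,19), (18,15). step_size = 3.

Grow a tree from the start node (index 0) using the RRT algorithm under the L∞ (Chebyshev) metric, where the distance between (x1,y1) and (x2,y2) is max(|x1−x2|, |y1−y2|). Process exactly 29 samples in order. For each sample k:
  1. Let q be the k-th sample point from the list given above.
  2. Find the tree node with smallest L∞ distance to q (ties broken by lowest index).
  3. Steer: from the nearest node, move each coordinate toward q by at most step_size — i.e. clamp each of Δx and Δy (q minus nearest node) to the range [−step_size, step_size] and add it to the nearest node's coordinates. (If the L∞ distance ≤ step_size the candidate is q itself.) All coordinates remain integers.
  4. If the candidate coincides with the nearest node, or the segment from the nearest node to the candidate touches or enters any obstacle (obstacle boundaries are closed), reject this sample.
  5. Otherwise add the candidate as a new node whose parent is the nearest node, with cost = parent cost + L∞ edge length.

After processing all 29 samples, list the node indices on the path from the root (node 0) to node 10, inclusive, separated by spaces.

1. q=(22,47) nearest=0 d=45 new=(4,5) → add node 1 parent=0 cost=3
2. q=(26,0) nearest=1 d=22 new=(7,2) → add node 2 parent=1 cost=6
3. q=(30,28) nearest=1 d=26 new=(7,8) → add node 3 parent=1 cost=6
4. q=(9,29) nearest=3 d=21 new=(9,11) → add node 4 parent=3 cost=9
5. q=(15,25) nearest=4 d=14 new=(12,14) → blocked by [8,14]×[13,20], reject
6. q=(30,9) nearest=4 d=21 new=(12,9) → add node 5 parent=4 cost=12
7. q=(2,12) nearest=3 d=5 new=(4,11) → add node 6 parent=3 cost=9
8. q=(11,26) nearest=4 d=15 new=(11,14) → blocked by [8,14]×[13,20], reject
9. q=(19,47) nearest=4 d=36 new=(12,14) → blocked by [8,14]×[13,20], reject
10. q=(24,44) nearest=4 d=33 new=(12,14) → blocked by [8,14]×[13,20], reject
11. q=(14,36) nearest=4 d=25 new=(12,14) → blocked by [8,14]×[13,20], reject
12. q=(0,10) nearest=6 d=4 new=(1,10) → add node 7 parent=6 cost=12
13. q=(11,31) nearest=4 d=20 new=(11,14) → blocked by [8,14]×[13,20], reject
14. q=(25,40) nearest=4 d=29 new=(12,14) → blocked by [8,14]×[13,20], reject
15. q=(29,22) nearest=5 d=17 new=(15,12) → add node 8 parent=5 cost=15
16. q=(3,42) nearest=8 d=30 new=(12,15) → blocked by [8,14]×[13,20], reject
17. q=(3,33) nearest=8 d=21 new=(12,15) → blocked by [8,14]×[13,20], reject
18. q=(27,13) nearest=8 d=12 new=(18,13) → add node 9 parent=8 cost=18
19. q=(21,39) nearest=9 d=26 new=(21,16) → add node 10 parent=9 cost=21
20. q=(8,6) nearest=3 d=2 new=(8,6) → add node 11 parent=3 cost=8
21. q=(18,29) nearest=10 d=13 new=(18,19) → add node 12 parent=10 cost=24
22. q=(1,20) nearest=4 d=9 new=(6,14) → add node 13 parent=4 cost=12
23. q=(7,37) nearest=12 d=18 new=(15,22) → add node 14 parent=12 cost=27
24. q=(20,33) nearest=14 d=11 new=(18,25) → add node 15 parent=14 cost=30
25. q=(21,21) nearest=12 d=3 new=(21,21) → add node 16 parent=12 cost=27
26. q=(15,45) nearest=15 d=20 new=(15,28) → blocked by [16,20]×[27,34], reject
27. q=(21,7) nearest=8 d=6 new=(18,9) → add node 17 parent=8 cost=18
28. q=(1,19) nearest=13 d=5 new=(3,17) → add node 18 parent=13 cost=15
29. q=(18,15) nearest=9 d=2 new=(18,15) → add node 19 parent=9 cost=20

Path: 0 1 3 4 5 8 9 10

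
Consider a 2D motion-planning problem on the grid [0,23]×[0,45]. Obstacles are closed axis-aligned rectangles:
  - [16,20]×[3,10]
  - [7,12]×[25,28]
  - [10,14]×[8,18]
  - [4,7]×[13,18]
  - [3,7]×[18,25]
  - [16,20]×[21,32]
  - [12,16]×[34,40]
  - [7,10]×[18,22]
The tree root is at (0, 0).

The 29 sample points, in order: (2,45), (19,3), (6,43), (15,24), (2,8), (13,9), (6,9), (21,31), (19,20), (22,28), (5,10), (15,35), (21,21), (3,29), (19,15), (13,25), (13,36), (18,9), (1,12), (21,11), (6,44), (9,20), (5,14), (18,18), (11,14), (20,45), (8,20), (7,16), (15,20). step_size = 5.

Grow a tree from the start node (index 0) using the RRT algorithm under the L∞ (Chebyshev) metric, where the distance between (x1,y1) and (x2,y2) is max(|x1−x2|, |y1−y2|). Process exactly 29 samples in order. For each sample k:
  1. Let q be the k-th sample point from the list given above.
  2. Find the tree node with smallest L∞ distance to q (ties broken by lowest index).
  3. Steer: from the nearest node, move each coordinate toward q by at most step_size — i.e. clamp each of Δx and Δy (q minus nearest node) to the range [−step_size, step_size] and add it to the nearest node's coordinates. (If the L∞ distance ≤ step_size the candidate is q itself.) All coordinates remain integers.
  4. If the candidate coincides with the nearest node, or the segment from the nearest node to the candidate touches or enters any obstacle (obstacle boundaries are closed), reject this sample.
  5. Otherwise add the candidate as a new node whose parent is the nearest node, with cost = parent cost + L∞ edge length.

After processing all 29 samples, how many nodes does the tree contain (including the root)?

Node count: 8

1. q=(2,45) nearest=0 d=45 new=(2,5) → add node 1 parent=0 cost=5
2. q=(19,3) nearest=1 d=17 new=(7,3) → add node 2 parent=1 cost=10
3. q=(6,43) nearest=1 d=38 new=(6,10) → add node 3 parent=1 cost=10
4. q=(15,24) nearest=3 d=14 new=(11,15) → blocked by [10,14]×[8,18], reject
5. q=(2,8) nearest=1 d=3 new=(2,8) → add node 4 parent=1 cost=8
6. q=(13,9) nearest=2 d=6 new=(12,8) → blocked by [10,14]×[8,18], reject
7. q=(6,9) nearest=3 d=1 new=(6,9) → add node 5 parent=3 cost=11
8. q=(21,31) nearest=3 d=21 new=(11,15) → blocked by [10,14]×[8,18], reject
9. q=(19,20) nearest=3 d=13 new=(11,15) → blocked by [10,14]×[8,18], reject
10. q=(22,28) nearest=3 d=18 new=(11,15) → blocked by [10,14]×[8,18], reject
11. q=(5,10) nearest=3 d=1 new=(5,10) → add node 6 parent=3 cost=11
12. q=(15,35) nearest=3 d=25 new=(11,15) → blocked by [10,14]×[8,18], reject
13. q=(21,21) nearest=3 d=15 new=(11,15) → blocked by [10,14]×[8,18], reject
14. q=(3,29) nearest=3 d=19 new=(3,15) → blocked by [4,7]×[13,18], reject
15. q=(19,15) nearest=2 d=12 new=(12,8) → blocked by [10,14]×[8,18], reject
16. q=(13,25) nearest=3 d=15 new=(11,15) → blocked by [10,14]×[8,18], reject
17. q=(13,36) nearest=3 d=26 new=(11,15) → blocked by [10,14]×[8,18], reject
18. q=(18,9) nearest=2 d=11 new=(12,8) → blocked by [10,14]×[8,18], reject
19. q=(1,12) nearest=4 d=4 new=(1,12) → add node 7 parent=4 cost=12
20. q=(21,11) nearest=2 d=14 new=(12,8) → blocked by [10,14]×[8,18], reject
21. q=(6,44) nearest=7 d=32 new=(6,17) → blocked by [4,7]×[13,18], reject
22. q=(9,20) nearest=7 d=8 new=(6,17) → blocked by [4,7]×[13,18], reject
23. q=(5,14) nearest=3 d=4 new=(5,14) → blocked by [4,7]×[13,18], reject
24. q=(18,18) nearest=3 d=12 new=(11,15) → blocked by [10,14]×[8,18], reject
25. q=(11,14) nearest=3 d=5 new=(11,14) → blocked by [10,14]×[8,18], reject
26. q=(20,45) nearest=7 d=33 new=(6,17) → blocked by [4,7]×[13,18], reject
27. q=(8,20) nearest=7 d=8 new=(6,17) → blocked by [4,7]×[13,18], reject
28. q=(7,16) nearest=3 d=6 new=(7,15) → blocked by [4,7]×[13,18], reject
29. q=(15,20) nearest=3 d=10 new=(11,15) → blocked by [10,14]×[8,18], reject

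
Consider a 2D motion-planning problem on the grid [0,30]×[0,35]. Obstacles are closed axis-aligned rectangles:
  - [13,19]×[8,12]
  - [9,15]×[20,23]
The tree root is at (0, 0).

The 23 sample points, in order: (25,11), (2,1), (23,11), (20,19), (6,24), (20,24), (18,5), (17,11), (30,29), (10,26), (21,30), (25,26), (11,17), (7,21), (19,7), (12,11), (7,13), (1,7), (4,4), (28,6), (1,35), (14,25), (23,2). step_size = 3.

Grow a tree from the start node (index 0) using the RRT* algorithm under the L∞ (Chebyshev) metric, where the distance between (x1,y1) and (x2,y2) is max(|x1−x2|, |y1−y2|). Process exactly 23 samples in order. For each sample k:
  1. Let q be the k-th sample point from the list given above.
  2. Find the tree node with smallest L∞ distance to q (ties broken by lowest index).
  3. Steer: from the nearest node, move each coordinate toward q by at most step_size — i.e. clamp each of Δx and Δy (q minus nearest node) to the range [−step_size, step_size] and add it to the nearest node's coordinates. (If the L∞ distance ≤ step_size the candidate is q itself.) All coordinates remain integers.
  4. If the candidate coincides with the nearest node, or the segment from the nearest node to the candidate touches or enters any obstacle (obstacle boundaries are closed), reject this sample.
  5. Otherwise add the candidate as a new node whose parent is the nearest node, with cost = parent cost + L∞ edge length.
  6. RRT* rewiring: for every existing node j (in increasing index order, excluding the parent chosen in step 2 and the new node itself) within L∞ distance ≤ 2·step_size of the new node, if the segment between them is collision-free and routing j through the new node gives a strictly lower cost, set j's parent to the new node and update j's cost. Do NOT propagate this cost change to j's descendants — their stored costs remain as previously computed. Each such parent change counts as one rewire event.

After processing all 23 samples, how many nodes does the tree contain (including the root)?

Node count: 20

1. q=(25,11) nearest=0 d=25 new=(3,3) → add node 1 parent=0 cost=3
2. q=(2,1) nearest=0 d=2 new=(2,1) → add node 2 parent=0 cost=2
3. q=(23,11) nearest=1 d=20 new=(6,6) → add node 3 parent=1 cost=6
4. q=(20,19) nearest=3 d=14 new=(9,9) → add node 4 parent=3 cost=9
5. q=(6,24) nearest=4 d=15 new=(6,12) → add node 5 parent=4 cost=12
6. q=(20,24) nearest=5 d=14 new=(9,15) → add node 6 parent=5 cost=15
7. q=(18,5) nearest=4 d=9 new=(12,6) → add node 7 parent=4 cost=12
8. q=(17,11) nearest=7 d=5 new=(15,9) → blocked by [13,19]×[8,12], reject
9. q=(30,29) nearest=4 d=21 new=(12,12) → add node 8 parent=4 cost=12
10. q=(10,26) nearest=6 d=11 new=(10,18) → add node 9 parent=6 cost=18
11. q=(21,30) nearest=9 d=12 new=(13,21) → blocked by [9,15]×[20,23], reject
12. q=(25,26) nearest=8 d=14 new=(15,15) → add node 10 parent=8 cost=15
13. q=(11,17) nearest=9 d=1 new=(11,17) → add node 11 parent=9 cost=19
14. q=(7,21) nearest=9 d=3 new=(7,21) → add node 12 parent=9 cost=21
15. q=(19,7) nearest=7 d=7 new=(15,7) → add node 13 parent=7 cost=15
16. q=(12,11) nearest=8 d=1 new=(12,11) → add node 14 parent=8 cost=13
17. q=(7,13) nearest=5 d=1 new=(7,13) → add node 15 parent=5 cost=13; rewire 11→15 (17<19)
18. q=(1,7) nearest=1 d=4 new=(1,6) → add node 16 parent=1 cost=6
19. q=(4,4) nearest=1 d=1 new=(4,4) → add node 17 parent=1 cost=4
20. q=(28,6) nearest=10 d=13 new=(18,12) → blocked by [13,19]×[8,12], reject
21. q=(1,35) nearest=12 d=14 new=(4,24) → add node 18 parent=12 cost=24
22. q=(14,25) nearest=9 d=7 new=(13,21) → blocked by [9,15]×[20,23], reject
23. q=(23,2) nearest=13 d=8 new=(18,4) → add node 19 parent=13 cost=18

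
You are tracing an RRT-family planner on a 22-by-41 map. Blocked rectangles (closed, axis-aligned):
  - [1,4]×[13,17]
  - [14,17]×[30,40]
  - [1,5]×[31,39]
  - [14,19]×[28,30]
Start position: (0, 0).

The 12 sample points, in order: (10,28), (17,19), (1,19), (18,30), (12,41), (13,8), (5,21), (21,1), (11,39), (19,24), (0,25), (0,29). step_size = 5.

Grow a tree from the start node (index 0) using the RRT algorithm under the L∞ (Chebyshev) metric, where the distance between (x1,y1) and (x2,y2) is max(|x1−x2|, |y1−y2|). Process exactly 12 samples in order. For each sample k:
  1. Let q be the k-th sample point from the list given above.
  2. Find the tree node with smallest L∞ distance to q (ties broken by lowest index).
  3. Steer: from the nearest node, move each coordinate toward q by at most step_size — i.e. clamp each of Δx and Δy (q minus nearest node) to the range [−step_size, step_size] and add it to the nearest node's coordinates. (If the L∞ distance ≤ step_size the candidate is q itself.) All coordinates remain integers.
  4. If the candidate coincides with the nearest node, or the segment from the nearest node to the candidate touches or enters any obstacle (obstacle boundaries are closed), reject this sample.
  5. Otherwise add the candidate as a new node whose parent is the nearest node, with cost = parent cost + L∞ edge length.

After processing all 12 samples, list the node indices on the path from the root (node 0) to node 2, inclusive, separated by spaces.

1. q=(10,28) nearest=0 d=28 new=(5,5) → add node 1 parent=0 cost=5
2. q=(17,19) nearest=1 d=14 new=(10,10) → add node 2 parent=1 cost=10
3. q=(1,19) nearest=2 d=9 new=(5,15) → add node 3 parent=2 cost=15
4. q=(18,30) nearest=3 d=15 new=(10,20) → add node 4 parent=3 cost=20
5. q=(12,41) nearest=4 d=21 new=(12,25) → add node 5 parent=4 cost=25
6. q=(13,8) nearest=2 d=3 new=(13,8) → add node 6 parent=2 cost=13
7. q=(5,21) nearest=4 d=5 new=(5,21) → add node 7 parent=4 cost=25
8. q=(21,1) nearest=6 d=8 new=(18,3) → add node 8 parent=6 cost=18
9. q=(11,39) nearest=5 d=14 new=(11,30) → add node 9 parent=5 cost=30
10. q=(19,24) nearest=5 d=7 new=(17,24) → add node 10 parent=5 cost=30
11. q=(0,25) nearest=7 d=5 new=(0,25) → add node 11 parent=7 cost=30
12. q=(0,29) nearest=11 d=4 new=(0,29) → add node 12 parent=11 cost=34

Path: 0 1 2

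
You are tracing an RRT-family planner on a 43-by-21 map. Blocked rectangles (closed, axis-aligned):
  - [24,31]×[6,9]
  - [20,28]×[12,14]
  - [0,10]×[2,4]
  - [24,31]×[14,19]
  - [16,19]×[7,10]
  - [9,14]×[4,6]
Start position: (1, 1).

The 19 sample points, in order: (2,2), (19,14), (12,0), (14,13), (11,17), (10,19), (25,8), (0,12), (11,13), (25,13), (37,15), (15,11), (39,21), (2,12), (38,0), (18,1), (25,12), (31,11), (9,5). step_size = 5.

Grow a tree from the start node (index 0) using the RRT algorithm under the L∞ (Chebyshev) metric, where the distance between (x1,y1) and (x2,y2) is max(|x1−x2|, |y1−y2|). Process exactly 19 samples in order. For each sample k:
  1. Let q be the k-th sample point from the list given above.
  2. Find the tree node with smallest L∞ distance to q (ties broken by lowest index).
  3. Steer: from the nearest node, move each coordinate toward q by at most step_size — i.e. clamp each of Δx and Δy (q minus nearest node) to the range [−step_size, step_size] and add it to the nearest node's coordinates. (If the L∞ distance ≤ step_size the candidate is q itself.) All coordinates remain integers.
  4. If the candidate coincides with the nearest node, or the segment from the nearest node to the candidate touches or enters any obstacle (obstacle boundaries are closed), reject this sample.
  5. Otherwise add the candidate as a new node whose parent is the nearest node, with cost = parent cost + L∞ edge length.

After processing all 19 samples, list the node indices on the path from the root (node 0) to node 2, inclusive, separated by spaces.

1. q=(2,2) nearest=0 d=1 new=(2,2) → blocked by [0,10]×[2,4], reject
2. q=(19,14) nearest=0 d=18 new=(6,6) → blocked by [0,10]×[2,4], reject
3. q=(12,0) nearest=0 d=11 new=(6,0) → add node 1 parent=0 cost=5
4. q=(14,13) nearest=0 d=13 new=(6,6) → blocked by [0,10]×[2,4], reject
5. q=(11,17) nearest=0 d=16 new=(6,6) → blocked by [0,10]×[2,4], reject
6. q=(10,19) nearest=0 d=18 new=(6,6) → blocked by [0,10]×[2,4], reject
7. q=(25,8) nearest=1 d=19 new=(11,5) → blocked by [0,10]×[2,4], reject
8. q=(0,12) nearest=0 d=11 new=(0,6) → blocked by [0,10]×[2,4], reject
9. q=(11,13) nearest=0 d=12 new=(6,6) → blocked by [0,10]×[2,4], reject
10. q=(25,13) nearest=1 d=19 new=(11,5) → blocked by [0,10]×[2,4], reject
11. q=(37,15) nearest=1 d=31 new=(11,5) → blocked by [0,10]×[2,4], reject
12. q=(15,11) nearest=1 d=11 new=(11,5) → blocked by [0,10]×[2,4], reject
13. q=(39,21) nearest=1 d=33 new=(11,5) → blocked by [0,10]×[2,4], reject
14. q=(2,12) nearest=0 d=11 new=(2,6) → blocked by [0,10]×[2,4], reject
15. q=(38,0) nearest=1 d=32 new=(11,0) → add node 2 parent=1 cost=10
16. q=(18,1) nearest=2 d=7 new=(16,1) → add node 3 parent=2 cost=15
17. q=(25,12) nearest=3 d=11 new=(21,6) → add node 4 parent=3 cost=20
18. q=(31,11) nearest=4 d=10 new=(26,11) → blocked by [24,31]×[6,9], reject
19. q=(9,5) nearest=1 d=5 new=(9,5) → blocked by [0,10]×[2,4], reject

Path: 0 1 2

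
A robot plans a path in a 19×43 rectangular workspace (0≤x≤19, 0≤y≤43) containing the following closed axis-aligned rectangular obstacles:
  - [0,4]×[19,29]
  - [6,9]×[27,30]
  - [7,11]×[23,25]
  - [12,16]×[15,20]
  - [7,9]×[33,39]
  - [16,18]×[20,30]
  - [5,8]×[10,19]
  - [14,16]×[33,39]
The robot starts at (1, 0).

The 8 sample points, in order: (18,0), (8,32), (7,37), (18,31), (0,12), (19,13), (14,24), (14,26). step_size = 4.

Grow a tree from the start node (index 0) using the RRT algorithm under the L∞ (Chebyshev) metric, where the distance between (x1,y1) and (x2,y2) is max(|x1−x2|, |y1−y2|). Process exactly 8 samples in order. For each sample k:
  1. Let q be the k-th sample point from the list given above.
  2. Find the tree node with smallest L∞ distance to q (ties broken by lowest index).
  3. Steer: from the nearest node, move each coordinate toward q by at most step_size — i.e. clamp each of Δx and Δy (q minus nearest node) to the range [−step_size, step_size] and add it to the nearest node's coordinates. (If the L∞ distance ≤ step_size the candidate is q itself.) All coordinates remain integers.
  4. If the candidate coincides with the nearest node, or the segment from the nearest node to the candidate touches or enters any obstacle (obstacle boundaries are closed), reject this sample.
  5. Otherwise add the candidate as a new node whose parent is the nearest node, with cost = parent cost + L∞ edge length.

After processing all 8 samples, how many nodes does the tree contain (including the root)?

Node count: 6

1. q=(18,0) nearest=0 d=17 new=(5,0) → add node 1 parent=0 cost=4
2. q=(8,32) nearest=0 d=32 new=(5,4) → add node 2 parent=0 cost=4
3. q=(7,37) nearest=2 d=33 new=(7,8) → add node 3 parent=2 cost=8
4. q=(18,31) nearest=3 d=23 new=(11,12) → add node 4 parent=3 cost=12
5. q=(0,12) nearest=3 d=7 new=(3,12) → blocked by [5,8]×[10,19], reject
6. q=(19,13) nearest=4 d=8 new=(15,13) → add node 5 parent=4 cost=16
7. q=(14,24) nearest=5 d=11 new=(14,17) → blocked by [12,16]×[15,20], reject
8. q=(14,26) nearest=5 d=13 new=(14,17) → blocked by [12,16]×[15,20], reject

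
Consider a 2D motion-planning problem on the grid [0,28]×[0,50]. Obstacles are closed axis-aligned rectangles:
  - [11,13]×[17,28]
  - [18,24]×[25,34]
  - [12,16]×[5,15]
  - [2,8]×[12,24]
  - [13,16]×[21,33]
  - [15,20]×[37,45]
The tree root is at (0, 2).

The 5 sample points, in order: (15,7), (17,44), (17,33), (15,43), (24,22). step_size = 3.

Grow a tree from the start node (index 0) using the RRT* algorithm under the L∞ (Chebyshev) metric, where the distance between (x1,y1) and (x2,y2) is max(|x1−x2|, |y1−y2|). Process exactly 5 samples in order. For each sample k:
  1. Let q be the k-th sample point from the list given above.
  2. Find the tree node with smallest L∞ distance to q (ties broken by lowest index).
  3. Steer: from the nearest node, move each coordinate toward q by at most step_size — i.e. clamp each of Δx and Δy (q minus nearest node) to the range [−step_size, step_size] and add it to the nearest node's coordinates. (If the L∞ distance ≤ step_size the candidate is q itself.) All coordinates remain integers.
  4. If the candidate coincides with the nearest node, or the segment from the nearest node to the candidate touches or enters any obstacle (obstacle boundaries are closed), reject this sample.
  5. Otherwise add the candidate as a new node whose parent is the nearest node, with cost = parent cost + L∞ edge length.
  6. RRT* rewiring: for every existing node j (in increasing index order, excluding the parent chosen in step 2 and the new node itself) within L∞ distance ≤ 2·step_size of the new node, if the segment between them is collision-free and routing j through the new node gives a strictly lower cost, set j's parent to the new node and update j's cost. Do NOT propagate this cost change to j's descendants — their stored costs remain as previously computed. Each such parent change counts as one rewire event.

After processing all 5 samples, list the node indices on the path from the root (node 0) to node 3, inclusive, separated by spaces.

1. q=(15,7) nearest=0 d=15 new=(3,5) → add node 1 parent=0 cost=3
2. q=(17,44) nearest=1 d=39 new=(6,8) → add node 2 parent=1 cost=6
3. q=(17,33) nearest=2 d=25 new=(9,11) → add node 3 parent=2 cost=9
4. q=(15,43) nearest=3 d=32 new=(12,14) → blocked by [12,16]×[5,15], reject
5. q=(24,22) nearest=3 d=15 new=(12,14) → blocked by [12,16]×[5,15], reject

Path: 0 1 2 3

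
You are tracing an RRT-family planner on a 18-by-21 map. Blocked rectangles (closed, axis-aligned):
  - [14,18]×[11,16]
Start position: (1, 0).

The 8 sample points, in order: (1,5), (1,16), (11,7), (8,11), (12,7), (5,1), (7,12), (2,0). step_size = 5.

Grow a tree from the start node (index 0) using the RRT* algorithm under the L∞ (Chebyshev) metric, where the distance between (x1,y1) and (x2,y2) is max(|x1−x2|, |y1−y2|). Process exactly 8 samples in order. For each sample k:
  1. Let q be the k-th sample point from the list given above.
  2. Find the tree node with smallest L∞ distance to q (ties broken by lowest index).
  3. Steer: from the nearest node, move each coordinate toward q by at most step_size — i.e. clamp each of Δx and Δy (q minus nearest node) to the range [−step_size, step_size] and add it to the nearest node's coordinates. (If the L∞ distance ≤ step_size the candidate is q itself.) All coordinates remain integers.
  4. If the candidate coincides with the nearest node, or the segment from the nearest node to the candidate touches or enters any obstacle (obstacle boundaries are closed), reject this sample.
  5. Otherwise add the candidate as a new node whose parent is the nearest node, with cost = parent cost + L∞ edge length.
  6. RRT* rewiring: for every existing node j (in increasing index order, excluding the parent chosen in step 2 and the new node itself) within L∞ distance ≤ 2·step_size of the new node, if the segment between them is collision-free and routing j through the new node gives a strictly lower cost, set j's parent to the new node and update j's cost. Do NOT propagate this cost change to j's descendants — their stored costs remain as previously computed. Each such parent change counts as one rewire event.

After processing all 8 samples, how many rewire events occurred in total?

Rewire events: 1

1. q=(1,5) nearest=0 d=5 new=(1,5) → add node 1 parent=0 cost=5
2. q=(1,16) nearest=1 d=11 new=(1,10) → add node 2 parent=1 cost=10
3. q=(11,7) nearest=0 d=10 new=(6,5) → add node 3 parent=0 cost=5
4. q=(8,11) nearest=3 d=6 new=(8,10) → add node 4 parent=3 cost=10
5. q=(12,7) nearest=4 d=4 new=(12,7) → add node 5 parent=4 cost=14
6. q=(5,1) nearest=0 d=4 new=(5,1) → add node 6 parent=0 cost=4; rewire 5→6 (11<14)
7. q=(7,12) nearest=4 d=2 new=(7,12) → add node 7 parent=4 cost=12
8. q=(2,0) nearest=0 d=1 new=(2,0) → add node 8 parent=0 cost=1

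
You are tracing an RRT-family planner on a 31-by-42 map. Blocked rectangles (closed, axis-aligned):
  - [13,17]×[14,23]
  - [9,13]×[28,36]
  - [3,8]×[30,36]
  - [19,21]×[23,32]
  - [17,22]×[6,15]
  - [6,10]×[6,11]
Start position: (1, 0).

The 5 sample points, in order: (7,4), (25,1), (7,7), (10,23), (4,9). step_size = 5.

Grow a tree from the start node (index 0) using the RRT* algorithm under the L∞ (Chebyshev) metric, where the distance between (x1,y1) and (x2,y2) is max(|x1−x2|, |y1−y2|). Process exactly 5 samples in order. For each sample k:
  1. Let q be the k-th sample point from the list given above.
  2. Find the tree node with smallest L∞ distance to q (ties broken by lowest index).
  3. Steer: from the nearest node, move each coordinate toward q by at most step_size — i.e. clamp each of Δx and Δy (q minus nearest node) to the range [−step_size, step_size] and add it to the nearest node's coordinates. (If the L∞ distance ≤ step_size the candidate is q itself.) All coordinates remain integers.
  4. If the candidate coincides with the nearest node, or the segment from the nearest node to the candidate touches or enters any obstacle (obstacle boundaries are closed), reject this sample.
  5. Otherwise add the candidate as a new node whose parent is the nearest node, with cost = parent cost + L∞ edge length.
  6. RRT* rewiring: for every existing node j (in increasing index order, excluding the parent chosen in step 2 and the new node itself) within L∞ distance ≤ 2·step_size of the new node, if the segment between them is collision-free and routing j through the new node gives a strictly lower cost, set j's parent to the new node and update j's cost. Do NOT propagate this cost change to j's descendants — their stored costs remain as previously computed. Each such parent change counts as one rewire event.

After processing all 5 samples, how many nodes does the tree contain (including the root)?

Node count: 4

1. q=(7,4) nearest=0 d=6 new=(6,4) → add node 1 parent=0 cost=5
2. q=(25,1) nearest=1 d=19 new=(11,1) → add node 2 parent=1 cost=10
3. q=(7,7) nearest=1 d=3 new=(7,7) → blocked by [6,10]×[6,11], reject
4. q=(10,23) nearest=1 d=19 new=(10,9) → blocked by [6,10]×[6,11], reject
5. q=(4,9) nearest=1 d=5 new=(4,9) → add node 3 parent=1 cost=10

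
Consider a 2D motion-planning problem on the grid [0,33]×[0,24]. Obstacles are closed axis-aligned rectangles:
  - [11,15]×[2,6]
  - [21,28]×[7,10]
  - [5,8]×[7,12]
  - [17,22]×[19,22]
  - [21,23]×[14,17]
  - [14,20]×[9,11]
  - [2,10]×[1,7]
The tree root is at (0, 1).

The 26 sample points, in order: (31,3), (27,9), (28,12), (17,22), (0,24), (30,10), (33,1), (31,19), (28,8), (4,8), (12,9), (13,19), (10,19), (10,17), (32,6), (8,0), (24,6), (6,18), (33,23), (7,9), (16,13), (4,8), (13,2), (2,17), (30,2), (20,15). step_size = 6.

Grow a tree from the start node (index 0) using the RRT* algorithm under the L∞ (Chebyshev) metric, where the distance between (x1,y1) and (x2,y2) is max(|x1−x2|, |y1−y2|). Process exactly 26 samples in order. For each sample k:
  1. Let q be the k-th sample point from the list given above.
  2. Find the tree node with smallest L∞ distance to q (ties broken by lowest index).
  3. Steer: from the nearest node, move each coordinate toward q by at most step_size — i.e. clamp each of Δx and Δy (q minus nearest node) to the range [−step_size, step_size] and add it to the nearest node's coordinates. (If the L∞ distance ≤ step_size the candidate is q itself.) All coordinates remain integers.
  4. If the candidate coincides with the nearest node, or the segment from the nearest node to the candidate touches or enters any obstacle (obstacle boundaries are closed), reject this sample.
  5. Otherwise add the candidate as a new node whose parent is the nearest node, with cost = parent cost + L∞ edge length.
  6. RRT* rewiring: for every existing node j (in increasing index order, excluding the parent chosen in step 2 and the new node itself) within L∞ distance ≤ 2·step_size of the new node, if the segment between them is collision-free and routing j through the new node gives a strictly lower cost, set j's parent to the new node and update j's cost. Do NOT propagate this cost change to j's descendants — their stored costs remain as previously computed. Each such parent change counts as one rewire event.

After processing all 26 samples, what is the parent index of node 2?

1. q=(31,3) nearest=0 d=31 new=(6,3) → blocked by [2,10]×[1,7], reject
2. q=(27,9) nearest=0 d=27 new=(6,7) → blocked by [5,8]×[7,12], reject
3. q=(28,12) nearest=0 d=28 new=(6,7) → blocked by [5,8]×[7,12], reject
4. q=(17,22) nearest=0 d=21 new=(6,7) → blocked by [5,8]×[7,12], reject
5. q=(0,24) nearest=0 d=23 new=(0,7) → add node 1 parent=0 cost=6
6. q=(30,10) nearest=0 d=30 new=(6,7) → blocked by [5,8]×[7,12], reject
7. q=(33,1) nearest=0 d=33 new=(6,1) → blocked by [2,10]×[1,7], reject
8. q=(31,19) nearest=0 d=31 new=(6,7) → blocked by [5,8]×[7,12], reject
9. q=(28,8) nearest=0 d=28 new=(6,7) → blocked by [5,8]×[7,12], reject
10. q=(4,8) nearest=1 d=4 new=(4,8) → add node 2 parent=1 cost=10
11. q=(12,9) nearest=2 d=8 new=(10,9) → blocked by [5,8]×[7,12], reject
12. q=(13,19) nearest=2 d=11 new=(10,14) → blocked by [5,8]×[7,12], reject
13. q=(10,19) nearest=2 d=11 new=(10,14) → blocked by [5,8]×[7,12], reject
14. q=(10,17) nearest=2 d=9 new=(10,14) → blocked by [5,8]×[7,12], reject
15. q=(32,6) nearest=2 d=28 new=(10,6) → blocked by [5,8]×[7,12], reject
16. q=(8,0) nearest=0 d=8 new=(6,0) → add node 3 parent=0 cost=6
17. q=(24,6) nearest=3 d=18 new=(12,6) → blocked by [11,15]×[2,6], reject
18. q=(6,18) nearest=2 d=10 new=(6,14) → blocked by [5,8]×[7,12], reject
19. q=(33,23) nearest=3 d=27 new=(12,6) → blocked by [11,15]×[2,6], reject
20. q=(7,9) nearest=2 d=3 new=(7,9) → blocked by [5,8]×[7,12], reject
21. q=(16,13) nearest=2 d=12 new=(10,13) → blocked by [5,8]×[7,12], reject
22. q=(4,8) nearest=2 d=0 → coincident, reject
23. q=(13,2) nearest=3 d=7 new=(12,2) → blocked by [11,15]×[2,6], reject
24. q=(2,17) nearest=2 d=9 new=(2,14) → add node 4 parent=2 cost=16
25. q=(30,2) nearest=3 d=24 new=(12,2) → blocked by [11,15]×[2,6], reject
26. q=(20,15) nearest=3 d=15 new=(12,6) → blocked by [11,15]×[2,6], reject

Parent of node 2: 1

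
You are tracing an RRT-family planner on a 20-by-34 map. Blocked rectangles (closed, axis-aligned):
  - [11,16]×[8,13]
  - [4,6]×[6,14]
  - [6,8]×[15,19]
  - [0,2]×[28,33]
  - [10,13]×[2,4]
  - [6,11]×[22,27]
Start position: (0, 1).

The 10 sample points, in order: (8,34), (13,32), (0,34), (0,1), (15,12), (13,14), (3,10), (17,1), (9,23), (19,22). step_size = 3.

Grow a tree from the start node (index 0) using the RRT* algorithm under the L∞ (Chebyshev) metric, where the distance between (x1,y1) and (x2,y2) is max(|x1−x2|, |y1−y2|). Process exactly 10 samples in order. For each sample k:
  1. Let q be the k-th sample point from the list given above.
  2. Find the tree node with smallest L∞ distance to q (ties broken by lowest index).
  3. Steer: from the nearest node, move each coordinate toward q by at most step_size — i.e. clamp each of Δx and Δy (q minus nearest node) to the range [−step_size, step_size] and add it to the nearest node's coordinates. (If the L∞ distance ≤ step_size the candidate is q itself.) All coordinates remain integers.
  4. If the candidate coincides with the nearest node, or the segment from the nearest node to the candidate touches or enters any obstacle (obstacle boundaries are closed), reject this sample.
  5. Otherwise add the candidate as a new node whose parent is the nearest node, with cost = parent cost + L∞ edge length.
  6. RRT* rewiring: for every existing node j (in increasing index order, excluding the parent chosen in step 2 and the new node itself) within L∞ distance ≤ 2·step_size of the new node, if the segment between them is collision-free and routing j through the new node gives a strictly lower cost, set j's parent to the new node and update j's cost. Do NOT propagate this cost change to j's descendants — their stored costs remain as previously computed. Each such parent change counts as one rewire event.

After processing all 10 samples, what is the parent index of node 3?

Parent of node 3: 2

1. q=(8,34) nearest=0 d=33 new=(3,4) → add node 1 parent=0 cost=3
2. q=(13,32) nearest=1 d=28 new=(6,7) → blocked by [4,6]×[6,14], reject
3. q=(0,34) nearest=1 d=30 new=(0,7) → add node 2 parent=1 cost=6
4. q=(0,1) nearest=0 d=0 → coincident, reject
5. q=(15,12) nearest=1 d=12 new=(6,7) → blocked by [4,6]×[6,14], reject
6. q=(13,14) nearest=1 d=10 new=(6,7) → blocked by [4,6]×[6,14], reject
7. q=(3,10) nearest=2 d=3 new=(3,10) → add node 3 parent=2 cost=9
8. q=(17,1) nearest=1 d=14 new=(6,1) → add node 4 parent=1 cost=6
9. q=(9,23) nearest=3 d=13 new=(6,13) → blocked by [4,6]×[6,14], reject
10. q=(19,22) nearest=3 d=16 new=(6,13) → blocked by [4,6]×[6,14], reject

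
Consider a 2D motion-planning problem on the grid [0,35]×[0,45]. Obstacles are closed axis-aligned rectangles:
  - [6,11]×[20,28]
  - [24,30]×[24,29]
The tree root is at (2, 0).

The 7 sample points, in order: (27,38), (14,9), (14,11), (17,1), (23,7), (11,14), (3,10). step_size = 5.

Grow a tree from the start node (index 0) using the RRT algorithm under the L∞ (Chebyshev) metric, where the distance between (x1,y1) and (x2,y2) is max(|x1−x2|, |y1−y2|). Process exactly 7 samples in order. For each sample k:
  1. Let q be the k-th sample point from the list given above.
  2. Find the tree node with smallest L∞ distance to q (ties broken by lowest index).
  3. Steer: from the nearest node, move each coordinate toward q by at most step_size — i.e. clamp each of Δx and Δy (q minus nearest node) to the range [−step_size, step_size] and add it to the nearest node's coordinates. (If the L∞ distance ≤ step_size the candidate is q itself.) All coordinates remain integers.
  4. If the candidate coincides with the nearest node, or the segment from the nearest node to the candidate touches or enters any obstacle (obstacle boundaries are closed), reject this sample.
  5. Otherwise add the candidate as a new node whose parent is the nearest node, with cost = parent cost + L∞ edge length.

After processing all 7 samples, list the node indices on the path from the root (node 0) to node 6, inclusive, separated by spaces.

1. q=(27,38) nearest=0 d=38 new=(7,5) → add node 1 parent=0 cost=5
2. q=(14,9) nearest=1 d=7 new=(12,9) → add node 2 parent=1 cost=10
3. q=(14,11) nearest=2 d=2 new=(14,11) → add node 3 parent=2 cost=12
4. q=(17,1) nearest=2 d=8 new=(17,4) → add node 4 parent=2 cost=15
5. q=(23,7) nearest=4 d=6 new=(22,7) → add node 5 parent=4 cost=20
6. q=(11,14) nearest=3 d=3 new=(11,14) → add node 6 parent=3 cost=15
7. q=(3,10) nearest=1 d=5 new=(3,10) → add node 7 parent=1 cost=10

Path: 0 1 2 3 6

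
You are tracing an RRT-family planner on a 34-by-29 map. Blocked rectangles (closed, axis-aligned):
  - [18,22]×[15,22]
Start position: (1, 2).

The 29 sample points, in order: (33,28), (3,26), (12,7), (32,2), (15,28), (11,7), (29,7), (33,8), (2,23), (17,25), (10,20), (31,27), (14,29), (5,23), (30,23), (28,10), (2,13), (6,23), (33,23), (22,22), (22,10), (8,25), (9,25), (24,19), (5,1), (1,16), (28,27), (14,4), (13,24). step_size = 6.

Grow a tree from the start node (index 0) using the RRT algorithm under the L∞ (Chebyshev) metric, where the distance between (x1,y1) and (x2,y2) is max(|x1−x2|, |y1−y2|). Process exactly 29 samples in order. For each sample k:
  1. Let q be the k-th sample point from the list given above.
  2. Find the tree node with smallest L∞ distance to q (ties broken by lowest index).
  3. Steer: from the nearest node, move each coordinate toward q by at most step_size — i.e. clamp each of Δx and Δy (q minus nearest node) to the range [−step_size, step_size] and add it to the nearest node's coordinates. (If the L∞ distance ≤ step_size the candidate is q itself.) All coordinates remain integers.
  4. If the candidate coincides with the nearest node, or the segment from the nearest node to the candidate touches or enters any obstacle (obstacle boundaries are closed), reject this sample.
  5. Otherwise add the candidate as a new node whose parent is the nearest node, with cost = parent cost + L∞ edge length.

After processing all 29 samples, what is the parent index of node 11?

Parent of node 11: 5

1. q=(33,28) nearest=0 d=32 new=(7,8) → add node 1 parent=0 cost=6
2. q=(3,26) nearest=1 d=18 new=(3,14) → add node 2 parent=1 cost=12
3. q=(12,7) nearest=1 d=5 new=(12,7) → add node 3 parent=1 cost=11
4. q=(32,2) nearest=3 d=20 new=(18,2) → add node 4 parent=3 cost=17
5. q=(15,28) nearest=2 d=14 new=(9,20) → add node 5 parent=2 cost=18
6. q=(11,7) nearest=3 d=1 new=(11,7) → add node 6 parent=3 cost=12
7. q=(29,7) nearest=4 d=11 new=(24,7) → add node 7 parent=4 cost=23
8. q=(33,8) nearest=7 d=9 new=(30,8) → add node 8 parent=7 cost=29
9. q=(2,23) nearest=5 d=7 new=(3,23) → add node 9 parent=5 cost=24
10. q=(17,25) nearest=5 d=8 new=(15,25) → add node 10 parent=5 cost=24
11. q=(10,20) nearest=5 d=1 new=(10,20) → add node 11 parent=5 cost=19
12. q=(31,27) nearest=10 d=16 new=(21,27) → add node 12 parent=10 cost=30
13. q=(14,29) nearest=10 d=4 new=(14,29) → add node 13 parent=10 cost=28
14. q=(5,23) nearest=9 d=2 new=(5,23) → add node 14 parent=9 cost=26
15. q=(30,23) nearest=12 d=9 new=(27,23) → add node 15 parent=12 cost=36
16. q=(28,10) nearest=8 d=2 new=(28,10) → add node 16 parent=8 cost=31
17. q=(2,13) nearest=2 d=1 new=(2,13) → add node 17 parent=2 cost=13
18. q=(6,23) nearest=14 d=1 new=(6,23) → add node 18 parent=14 cost=27
19. q=(33,23) nearest=15 d=6 new=(33,23) → add node 19 parent=15 cost=42
20. q=(22,22) nearest=12 d=5 new=(22,22) → blocked by [18,22]×[15,22], reject
21. q=(22,10) nearest=7 d=3 new=(22,10) → add node 20 parent=7 cost=26
22. q=(8,25) nearest=18 d=2 new=(8,25) → add node 21 parent=18 cost=29
23. q=(9,25) nearest=21 d=1 new=(9,25) → add node 22 parent=21 cost=30
24. q=(24,19) nearest=15 d=4 new=(24,19) → add node 23 parent=15 cost=40
25. q=(5,1) nearest=0 d=4 new=(5,1) → add node 24 parent=0 cost=4
26. q=(1,16) nearest=2 d=2 new=(1,16) → add node 25 parent=2 cost=14
27. q=(28,27) nearest=15 d=4 new=(28,27) → add node 26 parent=15 cost=40
28. q=(14,4) nearest=3 d=3 new=(14,4) → add node 27 parent=3 cost=14
29. q=(13,24) nearest=10 d=2 new=(13,24) → add node 28 parent=10 cost=26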